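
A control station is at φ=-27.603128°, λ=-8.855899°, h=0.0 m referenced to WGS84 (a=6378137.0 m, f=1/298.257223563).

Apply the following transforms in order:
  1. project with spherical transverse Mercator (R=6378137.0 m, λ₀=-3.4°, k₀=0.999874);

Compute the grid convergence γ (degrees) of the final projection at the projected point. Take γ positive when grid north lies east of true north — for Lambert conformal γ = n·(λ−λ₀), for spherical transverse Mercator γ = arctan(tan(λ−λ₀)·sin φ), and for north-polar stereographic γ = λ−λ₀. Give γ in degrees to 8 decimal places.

start: φ=-27.603128°, λ=-8.855899°, h=0.000 m
→ into tm (λ₀=-3.4°): φ=-27.60312800°, λ−λ₀=-5.45589900°
convergence γ = 2.53397550°

2.53397550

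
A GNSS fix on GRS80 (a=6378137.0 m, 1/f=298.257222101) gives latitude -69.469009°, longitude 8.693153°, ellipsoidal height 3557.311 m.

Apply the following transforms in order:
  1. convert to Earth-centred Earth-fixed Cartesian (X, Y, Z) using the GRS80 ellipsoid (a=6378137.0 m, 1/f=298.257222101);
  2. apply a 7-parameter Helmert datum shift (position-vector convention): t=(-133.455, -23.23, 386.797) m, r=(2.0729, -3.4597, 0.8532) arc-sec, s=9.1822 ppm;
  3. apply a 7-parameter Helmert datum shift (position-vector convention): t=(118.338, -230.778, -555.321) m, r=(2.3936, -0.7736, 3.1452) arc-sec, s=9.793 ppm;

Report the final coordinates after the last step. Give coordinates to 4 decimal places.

X=2219099.6790 m, Y=339201.1384 m, Z=-5954082.2105 m

start: φ=-69.469009°, λ=8.693153°, h=3557.311 m
→ ECEF (a=6378137.000, f=1/298.257222101): X=2218957.0743, Y=339276.7710, Z=-5953853.6034
→ Helmert 7p (PV): X=2218942.4563, Y=339325.6700, Z=-5953480.8471
→ Helmert 7p (PV): X=2219099.6790, Y=339201.1384, Z=-5954082.2105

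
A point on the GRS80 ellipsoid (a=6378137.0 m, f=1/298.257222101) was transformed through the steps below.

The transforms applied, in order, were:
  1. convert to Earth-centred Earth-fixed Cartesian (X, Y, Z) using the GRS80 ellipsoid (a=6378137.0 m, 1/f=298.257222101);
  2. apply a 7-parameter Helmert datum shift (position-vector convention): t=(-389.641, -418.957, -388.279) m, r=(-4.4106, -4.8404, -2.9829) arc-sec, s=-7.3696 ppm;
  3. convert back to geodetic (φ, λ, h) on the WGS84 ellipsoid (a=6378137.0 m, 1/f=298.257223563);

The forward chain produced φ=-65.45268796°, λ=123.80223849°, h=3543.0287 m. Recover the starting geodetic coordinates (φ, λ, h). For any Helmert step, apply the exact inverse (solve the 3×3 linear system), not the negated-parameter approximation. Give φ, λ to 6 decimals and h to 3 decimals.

φ=-65.448411°, λ=123.792015°, h=3290.846 m

start: φ=-65.452688°, λ=123.802238°, h=3543.029 m
→ ECEF (a=6378137.000, f=1/298.257223563): X=-1479055.4969, Y=2209200.0081, Z=-5782082.4826
→ Helmert⁻¹: X=-1478844.3869, Y=2209737.4931, Z=-5781654.8576
→ geod (Bowring, a=6378137.000): φ=-65.44841100°, λ=123.79201500°, h=3290.8460 m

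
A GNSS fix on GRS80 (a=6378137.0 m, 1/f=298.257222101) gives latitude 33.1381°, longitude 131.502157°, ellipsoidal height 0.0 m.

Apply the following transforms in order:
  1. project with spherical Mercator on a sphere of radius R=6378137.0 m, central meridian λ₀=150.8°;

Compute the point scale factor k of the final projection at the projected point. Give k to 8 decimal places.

start: φ=33.138100°, λ=131.502157°, h=0.000 m
→ into merc (λ₀=150.8°): φ=33.13810000°, λ−λ₀=-19.29784300°
scale k = 1.19423606

1.19423606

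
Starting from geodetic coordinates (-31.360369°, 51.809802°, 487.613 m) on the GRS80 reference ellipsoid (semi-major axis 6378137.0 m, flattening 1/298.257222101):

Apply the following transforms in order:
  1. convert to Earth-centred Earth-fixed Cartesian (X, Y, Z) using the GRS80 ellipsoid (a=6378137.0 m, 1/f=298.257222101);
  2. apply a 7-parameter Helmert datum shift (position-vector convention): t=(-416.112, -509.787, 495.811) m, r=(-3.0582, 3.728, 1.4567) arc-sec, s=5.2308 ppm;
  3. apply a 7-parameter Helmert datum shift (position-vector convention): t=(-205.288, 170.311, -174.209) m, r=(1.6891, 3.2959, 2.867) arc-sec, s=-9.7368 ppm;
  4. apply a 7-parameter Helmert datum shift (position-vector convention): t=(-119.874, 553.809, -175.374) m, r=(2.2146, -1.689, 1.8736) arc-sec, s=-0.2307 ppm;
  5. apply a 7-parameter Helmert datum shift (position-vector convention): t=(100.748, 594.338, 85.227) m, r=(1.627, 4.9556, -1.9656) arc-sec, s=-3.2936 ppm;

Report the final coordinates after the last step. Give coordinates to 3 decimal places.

X=3369737.293 m, Y=4285732.675 m, Z=-3300189.315 m

start: φ=-31.360369°, λ=51.809802°, h=487.613 m
→ ECEF (a=6378137.000, f=1/298.257222101): X=3370657.4181, Y=4284849.7070, Z=-3300330.4891
→ Helmert 7p (PV): X=3370169.0264, Y=4284337.2050, Z=-3299976.3926
→ Helmert 7p (PV): X=3369818.6439, Y=4284539.6671, Z=-3300137.2376
→ Helmert 7p (PV): X=3369686.0972, Y=4285158.5298, Z=-3300238.2548
→ Helmert 7p (PV): X=3369737.2927, Y=4285732.6748, Z=-3300189.3151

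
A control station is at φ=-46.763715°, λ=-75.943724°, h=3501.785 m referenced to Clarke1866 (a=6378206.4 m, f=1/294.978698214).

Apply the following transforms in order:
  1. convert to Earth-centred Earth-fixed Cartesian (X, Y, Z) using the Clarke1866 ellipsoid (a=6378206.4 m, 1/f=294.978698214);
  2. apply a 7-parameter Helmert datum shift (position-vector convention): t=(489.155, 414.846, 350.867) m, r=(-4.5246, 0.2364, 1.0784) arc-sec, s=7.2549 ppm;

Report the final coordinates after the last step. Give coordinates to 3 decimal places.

X=1064158.360 m, Y=-4247976.981 m, Z=-4625748.774 m

start: φ=-46.763715°, λ=-75.943724°, h=3501.785 m
→ ECEF (a=6378206.400, f=1/294.978698214): X=1063644.5798, Y=-4248265.0873, Z=-4626158.0494
→ Helmert 7p (PV): X=1064158.3604, Y=-4247976.9806, Z=-4625748.7737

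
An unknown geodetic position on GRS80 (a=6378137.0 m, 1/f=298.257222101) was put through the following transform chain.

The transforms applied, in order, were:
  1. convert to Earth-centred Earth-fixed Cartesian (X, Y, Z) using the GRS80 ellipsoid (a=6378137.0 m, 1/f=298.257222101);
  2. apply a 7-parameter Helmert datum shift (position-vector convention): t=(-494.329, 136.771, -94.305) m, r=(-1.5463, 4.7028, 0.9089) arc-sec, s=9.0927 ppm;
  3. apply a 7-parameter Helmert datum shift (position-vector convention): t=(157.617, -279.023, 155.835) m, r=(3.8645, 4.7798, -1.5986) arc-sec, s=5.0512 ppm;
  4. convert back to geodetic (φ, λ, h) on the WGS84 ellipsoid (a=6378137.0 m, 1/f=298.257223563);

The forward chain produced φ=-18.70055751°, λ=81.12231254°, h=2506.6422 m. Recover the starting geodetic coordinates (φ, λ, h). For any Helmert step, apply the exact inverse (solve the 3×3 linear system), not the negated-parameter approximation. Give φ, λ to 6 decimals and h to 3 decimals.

start: φ=-18.700558°, λ=81.122313°, h=2506.642 m
→ ECEF (a=6378137.000, f=1/298.257223563): X=933032.9148, Y=5973441.8746, Z=-2032785.5243
→ Helmert⁻¹: X=932871.3999, Y=5973659.8634, Z=-2033021.3933
→ Helmert⁻¹: X=933429.9126, Y=5973479.9038, Z=-2032842.5404
→ geod (Bowring, a=6378137.000): φ=-18.70075900°, λ=81.11865100°, h=2618.5570 m

φ=-18.700759°, λ=81.118651°, h=2618.557 m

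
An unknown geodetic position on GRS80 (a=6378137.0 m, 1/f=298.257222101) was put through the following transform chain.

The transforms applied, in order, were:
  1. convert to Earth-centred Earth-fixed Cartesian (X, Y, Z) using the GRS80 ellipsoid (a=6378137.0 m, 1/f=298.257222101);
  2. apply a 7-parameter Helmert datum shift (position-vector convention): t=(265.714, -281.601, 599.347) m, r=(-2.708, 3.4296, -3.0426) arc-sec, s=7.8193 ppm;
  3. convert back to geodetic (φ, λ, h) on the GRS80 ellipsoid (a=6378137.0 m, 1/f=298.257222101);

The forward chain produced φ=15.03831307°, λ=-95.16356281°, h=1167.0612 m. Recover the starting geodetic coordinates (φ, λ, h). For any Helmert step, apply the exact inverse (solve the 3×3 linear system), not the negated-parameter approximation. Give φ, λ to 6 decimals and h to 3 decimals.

start: φ=15.038313°, λ=-95.163563°, h=1167.061 m
→ ECEF (a=6378137.000, f=1/298.257222101): X=-554594.8411, Y=-6137210.3038, Z=1644497.4327
→ Helmert⁻¹: X=-554793.0229, Y=-6136910.4814, Z=1643795.4370
→ geod (Bowring, a=6378137.000): φ=15.03284500°, λ=-95.16564900°, h=713.7970 m

φ=15.032845°, λ=-95.165649°, h=713.797 m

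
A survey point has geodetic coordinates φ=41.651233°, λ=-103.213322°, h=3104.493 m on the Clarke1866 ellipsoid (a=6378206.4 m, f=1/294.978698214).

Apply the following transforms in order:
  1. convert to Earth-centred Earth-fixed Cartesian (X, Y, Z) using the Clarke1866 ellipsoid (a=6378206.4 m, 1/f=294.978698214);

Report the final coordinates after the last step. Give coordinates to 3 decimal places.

X=-1091520.703 m, Y=-4648859.949 m, Z=4218600.699 m

start: φ=41.651233°, λ=-103.213322°, h=3104.493 m
→ ECEF (a=6378206.400, f=1/294.978698214): X=-1091520.7028, Y=-4648859.9488, Z=4218600.6991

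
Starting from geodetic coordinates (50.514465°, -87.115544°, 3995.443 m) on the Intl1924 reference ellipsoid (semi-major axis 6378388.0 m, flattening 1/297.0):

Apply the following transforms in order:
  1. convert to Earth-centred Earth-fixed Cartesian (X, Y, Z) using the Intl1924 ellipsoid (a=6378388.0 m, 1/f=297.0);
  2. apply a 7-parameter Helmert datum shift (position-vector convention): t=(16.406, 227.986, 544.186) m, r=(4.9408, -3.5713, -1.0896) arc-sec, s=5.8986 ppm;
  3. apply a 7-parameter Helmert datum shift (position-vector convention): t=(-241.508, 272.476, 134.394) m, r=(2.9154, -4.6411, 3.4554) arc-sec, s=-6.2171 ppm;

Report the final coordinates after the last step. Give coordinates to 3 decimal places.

start: φ=50.514465°, λ=-87.115544°, h=3995.443 m
→ ECEF (a=6378388.000, f=1/297.0): X=204639.2508, Y=-4061444.6183, Z=4902554.2318
→ Helmert 7p (PV): X=204550.5250, Y=-4061359.1051, Z=4903033.5921
→ Helmert 7p (PV): X=204265.4608, Y=-4061127.2528, Z=4903084.7020

X=204265.461 m, Y=-4061127.253 m, Z=4903084.702 m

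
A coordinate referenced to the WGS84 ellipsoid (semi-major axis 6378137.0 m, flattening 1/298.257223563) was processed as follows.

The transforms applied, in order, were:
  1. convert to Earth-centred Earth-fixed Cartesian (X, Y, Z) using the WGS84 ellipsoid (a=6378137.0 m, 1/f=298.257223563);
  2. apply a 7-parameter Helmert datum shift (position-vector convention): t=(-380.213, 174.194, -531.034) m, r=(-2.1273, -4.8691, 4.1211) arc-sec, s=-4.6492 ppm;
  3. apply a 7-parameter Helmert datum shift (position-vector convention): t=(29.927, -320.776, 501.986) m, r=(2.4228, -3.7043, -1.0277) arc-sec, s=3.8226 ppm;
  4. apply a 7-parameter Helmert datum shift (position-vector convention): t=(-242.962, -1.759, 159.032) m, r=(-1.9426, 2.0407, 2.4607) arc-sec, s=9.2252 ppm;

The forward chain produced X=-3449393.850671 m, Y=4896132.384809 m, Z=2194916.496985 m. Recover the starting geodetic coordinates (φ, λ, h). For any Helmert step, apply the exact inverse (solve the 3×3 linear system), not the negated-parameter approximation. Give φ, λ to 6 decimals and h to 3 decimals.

φ=20.252463°, λ=125.157785°, h=2822.890 m

start: X=-3449393.8507, Y=4896132.3848, Z=2194916.4970 m
→ Helmert⁻¹: X=-3449082.3742, Y=4896109.4532, Z=2194749.2058
→ Helmert⁻¹: X=-3449084.1064, Y=4896420.1011, Z=2194243.2604
→ Helmert⁻¹: X=-3448570.2872, Y=4896314.9349, Z=2194916.4034
→ geod (Bowring, a=6378137.000): φ=20.25246300°, λ=125.15778500°, h=2822.8900 m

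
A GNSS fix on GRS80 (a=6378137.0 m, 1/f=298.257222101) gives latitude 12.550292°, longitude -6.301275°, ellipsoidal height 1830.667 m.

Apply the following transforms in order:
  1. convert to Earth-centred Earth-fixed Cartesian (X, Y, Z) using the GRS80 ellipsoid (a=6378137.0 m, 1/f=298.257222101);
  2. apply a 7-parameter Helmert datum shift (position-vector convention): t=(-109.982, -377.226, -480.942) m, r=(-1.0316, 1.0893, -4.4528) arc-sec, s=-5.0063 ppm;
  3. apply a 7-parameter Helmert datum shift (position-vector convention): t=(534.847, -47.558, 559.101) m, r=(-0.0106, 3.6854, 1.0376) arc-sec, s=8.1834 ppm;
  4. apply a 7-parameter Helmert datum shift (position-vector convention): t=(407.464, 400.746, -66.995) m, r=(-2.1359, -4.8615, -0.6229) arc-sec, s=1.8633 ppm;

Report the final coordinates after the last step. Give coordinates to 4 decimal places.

X=6191726.7931 m, Y=-683746.1241 m, Z=1377315.3825 m

start: φ=12.550292°, λ=-6.301275°, h=1830.667 m
→ ECEF (a=6378137.000, f=1/298.257222101): X=6190877.2297, Y=-683618.6540, Z=1377284.1239
→ Helmert 7p (PV): X=6190728.7701, Y=-684119.2160, Z=1376767.0115
→ Helmert 7p (PV): X=6191342.3191, Y=-684141.1594, Z=1377226.8016
→ Helmert 7p (PV): X=6191726.7931, Y=-683746.1241, Z=1377315.3825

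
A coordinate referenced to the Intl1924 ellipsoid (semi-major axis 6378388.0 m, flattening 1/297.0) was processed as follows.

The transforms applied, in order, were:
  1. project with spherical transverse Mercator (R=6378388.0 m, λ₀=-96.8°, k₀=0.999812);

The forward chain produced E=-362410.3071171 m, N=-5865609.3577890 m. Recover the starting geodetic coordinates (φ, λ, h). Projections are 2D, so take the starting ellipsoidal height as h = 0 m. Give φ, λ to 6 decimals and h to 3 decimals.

φ=-52.578383°, λ=-102.160295°, h=0.000 m

start: E=-362410.3071, N=-5865609.3578 m
→ tm⁻¹: φ=-52.57838300°, λ=-102.16029500°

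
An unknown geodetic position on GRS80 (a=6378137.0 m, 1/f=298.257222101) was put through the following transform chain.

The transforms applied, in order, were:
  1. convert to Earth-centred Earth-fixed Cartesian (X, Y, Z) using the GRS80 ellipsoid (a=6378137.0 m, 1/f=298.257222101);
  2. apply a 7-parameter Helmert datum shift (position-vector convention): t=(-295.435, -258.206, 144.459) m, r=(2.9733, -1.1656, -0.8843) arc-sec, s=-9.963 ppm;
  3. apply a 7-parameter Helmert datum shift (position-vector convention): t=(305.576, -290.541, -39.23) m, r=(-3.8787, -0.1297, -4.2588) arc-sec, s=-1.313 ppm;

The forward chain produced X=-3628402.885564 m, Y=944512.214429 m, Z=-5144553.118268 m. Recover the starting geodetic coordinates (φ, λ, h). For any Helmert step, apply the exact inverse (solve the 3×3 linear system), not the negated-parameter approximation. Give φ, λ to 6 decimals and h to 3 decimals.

φ=-54.097652°, λ=165.402252°, h=1931.206 m

start: X=-3628402.8856, Y=944512.2144, Z=-5144553.1183 m
→ Helmert⁻¹: X=-3628735.9690, Y=944825.8122, Z=-5144500.5943
→ Helmert⁻¹: X=-3628509.8085, Y=945003.7174, Z=-5144689.4275
→ geod (Bowring, a=6378137.000): φ=-54.09765200°, λ=165.40225200°, h=1931.2060 m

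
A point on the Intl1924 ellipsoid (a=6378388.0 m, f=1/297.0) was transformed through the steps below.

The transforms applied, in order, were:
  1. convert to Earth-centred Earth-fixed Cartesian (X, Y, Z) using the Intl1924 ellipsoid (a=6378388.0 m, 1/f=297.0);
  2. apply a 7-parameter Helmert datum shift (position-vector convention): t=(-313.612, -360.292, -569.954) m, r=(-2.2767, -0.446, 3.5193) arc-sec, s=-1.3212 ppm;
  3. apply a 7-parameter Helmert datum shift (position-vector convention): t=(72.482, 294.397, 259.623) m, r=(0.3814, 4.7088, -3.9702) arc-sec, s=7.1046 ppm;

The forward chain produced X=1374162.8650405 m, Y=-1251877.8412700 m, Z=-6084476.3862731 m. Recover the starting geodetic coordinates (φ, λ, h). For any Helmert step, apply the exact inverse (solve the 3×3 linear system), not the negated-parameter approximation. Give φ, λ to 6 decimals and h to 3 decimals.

start: X=1374162.8650, Y=-1251877.8413, Z=-6084476.3863 m
→ Helmert⁻¹: X=1374243.6283, Y=-1252148.1416, Z=-6084659.0922
→ Helmert⁻¹: X=1374524.5435, Y=-1251745.8007, Z=-6084113.9650
→ geod (Bowring, a=6378388.000): φ=-73.11642800°, λ=-42.32335800°, h=3072.6740 m

φ=-73.116428°, λ=-42.323358°, h=3072.674 m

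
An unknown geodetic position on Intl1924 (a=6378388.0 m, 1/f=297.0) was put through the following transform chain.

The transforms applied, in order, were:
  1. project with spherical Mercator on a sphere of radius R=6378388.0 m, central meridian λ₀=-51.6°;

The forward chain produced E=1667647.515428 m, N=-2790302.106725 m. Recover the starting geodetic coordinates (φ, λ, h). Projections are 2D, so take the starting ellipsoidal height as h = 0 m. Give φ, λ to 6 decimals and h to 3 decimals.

start: E=1667647.5154, N=-2790302.1067 m
→ merc⁻¹: φ=-24.30151500°, λ=-36.61985700°

φ=-24.301515°, λ=-36.619857°, h=0.000 m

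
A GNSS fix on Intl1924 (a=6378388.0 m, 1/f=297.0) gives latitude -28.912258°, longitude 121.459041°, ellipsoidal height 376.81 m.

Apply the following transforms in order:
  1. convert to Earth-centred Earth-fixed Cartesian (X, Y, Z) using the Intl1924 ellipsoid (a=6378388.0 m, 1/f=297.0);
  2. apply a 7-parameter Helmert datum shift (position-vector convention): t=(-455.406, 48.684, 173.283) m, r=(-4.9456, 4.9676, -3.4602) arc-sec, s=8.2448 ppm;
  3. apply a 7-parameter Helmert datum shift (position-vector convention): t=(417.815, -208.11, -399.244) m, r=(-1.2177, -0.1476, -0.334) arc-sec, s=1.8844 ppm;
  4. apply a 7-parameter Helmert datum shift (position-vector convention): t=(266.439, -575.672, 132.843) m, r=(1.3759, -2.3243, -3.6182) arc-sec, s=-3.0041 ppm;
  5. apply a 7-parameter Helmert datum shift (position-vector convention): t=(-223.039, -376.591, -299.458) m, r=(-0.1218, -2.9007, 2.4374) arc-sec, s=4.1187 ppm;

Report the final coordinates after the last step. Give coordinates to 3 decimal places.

X=-2916281.011 m, Y=4765676.323 m, Z=-3066163.887 m

start: φ=-28.912258°, λ=121.459041°, h=376.810 m
→ ECEF (a=6378388.000, f=1/297.0): X=-2916375.0312, Y=4766737.0323, Z=-3065617.6674
→ Helmert 7p (PV): X=-2916848.3487, Y=4766800.4365, Z=-3065513.7151
→ Helmert 7p (PV): X=-2916426.1177, Y=4766587.9347, Z=-3065948.9643
→ Helmert 7p (PV): X=-2916032.7559, Y=4766069.5533, Z=-3065807.9789
→ Helmert 7p (PV): X=-2916281.0107, Y=4765676.3235, Z=-3066163.8867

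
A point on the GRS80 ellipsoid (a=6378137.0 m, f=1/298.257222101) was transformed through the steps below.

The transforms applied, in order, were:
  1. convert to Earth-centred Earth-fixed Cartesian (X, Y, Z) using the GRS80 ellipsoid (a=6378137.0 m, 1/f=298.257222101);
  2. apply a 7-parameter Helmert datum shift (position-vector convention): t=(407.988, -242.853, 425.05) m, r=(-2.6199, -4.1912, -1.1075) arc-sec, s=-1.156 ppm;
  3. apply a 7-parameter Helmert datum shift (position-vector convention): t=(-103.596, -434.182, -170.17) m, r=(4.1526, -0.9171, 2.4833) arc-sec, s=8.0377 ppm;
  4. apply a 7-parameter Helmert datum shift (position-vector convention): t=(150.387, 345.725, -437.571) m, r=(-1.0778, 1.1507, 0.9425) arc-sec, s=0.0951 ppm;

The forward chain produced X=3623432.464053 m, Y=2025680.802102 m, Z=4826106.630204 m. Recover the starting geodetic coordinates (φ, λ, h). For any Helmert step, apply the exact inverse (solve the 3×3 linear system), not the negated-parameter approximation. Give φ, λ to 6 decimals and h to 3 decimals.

start: X=3623432.4641, Y=2025680.8021, Z=4826106.6302 m
→ Helmert⁻¹: X=3623264.0605, Y=2025293.1081, Z=4826574.5383
→ Helmert⁻¹: X=3623384.3825, Y=2025764.5566, Z=4826649.0188
→ Helmert⁻¹: X=3623067.7703, Y=2025967.9047, Z=4826181.6621
→ geod (Bowring, a=6378137.000): φ=49.49103200°, λ=29.21329900°, h=-35.9580 m

φ=49.491032°, λ=29.213299°, h=-35.958 m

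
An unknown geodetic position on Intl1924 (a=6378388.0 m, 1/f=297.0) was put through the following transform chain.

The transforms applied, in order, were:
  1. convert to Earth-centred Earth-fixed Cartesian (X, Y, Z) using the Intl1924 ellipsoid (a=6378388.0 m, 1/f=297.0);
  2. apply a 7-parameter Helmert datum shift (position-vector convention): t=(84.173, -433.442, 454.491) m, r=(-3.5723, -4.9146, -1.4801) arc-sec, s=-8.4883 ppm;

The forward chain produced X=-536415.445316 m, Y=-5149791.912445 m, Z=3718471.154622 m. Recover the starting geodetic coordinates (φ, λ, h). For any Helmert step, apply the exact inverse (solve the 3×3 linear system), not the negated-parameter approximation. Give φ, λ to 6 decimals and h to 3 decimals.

φ=35.866306°, λ=-95.946593°, h=2958.019 m

start: X=-536415.4453, Y=-5149791.9124, Z=3718471.1546 m
→ Helmert⁻¹: X=-536378.6343, Y=-5149470.4206, Z=3717971.8200
→ geod (Bowring, a=6378388.000): φ=35.86630600°, λ=-95.94659300°, h=2958.0190 m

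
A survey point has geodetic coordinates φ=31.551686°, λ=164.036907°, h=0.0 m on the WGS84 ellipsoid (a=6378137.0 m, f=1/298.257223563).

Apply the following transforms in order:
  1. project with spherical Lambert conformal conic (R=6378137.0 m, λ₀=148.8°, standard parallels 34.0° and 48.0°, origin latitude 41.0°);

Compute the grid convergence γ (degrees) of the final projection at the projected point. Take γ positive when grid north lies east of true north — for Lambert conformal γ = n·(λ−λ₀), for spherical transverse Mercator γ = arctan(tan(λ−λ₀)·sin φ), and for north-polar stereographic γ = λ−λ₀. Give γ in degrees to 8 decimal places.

10.02139783

start: φ=31.551686°, λ=164.036907°, h=0.000 m
→ into lcc (λ₀=148.8°): φ=31.55168600°, λ−λ₀=15.23690700°
convergence γ = 10.02139783°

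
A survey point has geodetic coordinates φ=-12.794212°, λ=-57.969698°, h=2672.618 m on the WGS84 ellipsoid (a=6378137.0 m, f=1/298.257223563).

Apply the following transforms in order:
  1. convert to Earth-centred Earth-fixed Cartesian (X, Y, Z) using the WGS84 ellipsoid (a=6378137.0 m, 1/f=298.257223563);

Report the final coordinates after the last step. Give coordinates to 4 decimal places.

start: φ=-12.794212°, λ=-57.969698°, h=2672.618 m
→ ECEF (a=6378137.000, f=1/298.257223563): X=3300693.6993, Y=-5276003.0172, Z=-1403805.1609

X=3300693.6993 m, Y=-5276003.0172 m, Z=-1403805.1609 m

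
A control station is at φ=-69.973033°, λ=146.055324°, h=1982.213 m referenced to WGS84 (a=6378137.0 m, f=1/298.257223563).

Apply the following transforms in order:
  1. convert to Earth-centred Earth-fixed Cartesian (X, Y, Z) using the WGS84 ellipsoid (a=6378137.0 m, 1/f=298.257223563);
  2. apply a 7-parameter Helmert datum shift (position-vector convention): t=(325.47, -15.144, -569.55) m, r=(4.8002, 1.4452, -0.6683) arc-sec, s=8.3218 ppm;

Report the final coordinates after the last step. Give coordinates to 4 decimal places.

start: φ=-69.973033°, λ=146.055324°, h=1982.213 m
→ ECEF (a=6378137.000, f=1/298.257223563): X=-1817962.9539, Y=1223679.1182, Z=-5971872.7298
→ Helmert 7p (PV): X=-1817690.4903, Y=1223819.0264, Z=-5972450.7611

X=-1817690.4903 m, Y=1223819.0264 m, Z=-5972450.7611 m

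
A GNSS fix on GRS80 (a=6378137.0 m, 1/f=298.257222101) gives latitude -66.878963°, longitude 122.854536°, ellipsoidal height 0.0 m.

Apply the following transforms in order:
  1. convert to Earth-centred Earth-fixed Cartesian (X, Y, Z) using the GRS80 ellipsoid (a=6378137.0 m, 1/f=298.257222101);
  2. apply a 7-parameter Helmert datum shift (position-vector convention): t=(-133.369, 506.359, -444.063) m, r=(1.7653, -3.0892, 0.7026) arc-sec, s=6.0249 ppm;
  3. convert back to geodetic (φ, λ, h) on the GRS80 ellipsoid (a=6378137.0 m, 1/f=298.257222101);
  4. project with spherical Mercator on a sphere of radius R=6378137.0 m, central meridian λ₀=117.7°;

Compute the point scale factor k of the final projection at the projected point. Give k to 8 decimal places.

2.54637745

start: φ=-66.878963°, λ=122.854536°, h=0.000 m
→ ECEF (a=6378137.000, f=1/298.257222101): X=-1362592.7970, Y=2109916.9310, Z=-5843126.0710
→ Helmert 7p (PV): X=-1362654.0503, Y=2110481.3689, Z=-5843607.6881
→ geod (Bowring, a=6378137.000): φ=-66.87647468°, λ=122.84872568°, h=642.1814 m
→ into merc (λ₀=117.7°): φ=-66.87647468°, λ−λ₀=5.14872568°
scale k = 2.54637745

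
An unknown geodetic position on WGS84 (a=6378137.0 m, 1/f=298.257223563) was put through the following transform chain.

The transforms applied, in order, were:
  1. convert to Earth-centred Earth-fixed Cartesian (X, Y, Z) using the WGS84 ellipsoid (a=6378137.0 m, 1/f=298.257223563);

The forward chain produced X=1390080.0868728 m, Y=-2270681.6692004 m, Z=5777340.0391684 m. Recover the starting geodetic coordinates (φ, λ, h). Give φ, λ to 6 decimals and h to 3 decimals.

start: X=1390080.0869, Y=-2270681.6692, Z=5777340.0392 m
→ geod (Bowring, a=6378137.000): φ=65.40413300°, λ=-58.52560500°, h=804.5980 m

φ=65.404133°, λ=-58.525605°, h=804.598 m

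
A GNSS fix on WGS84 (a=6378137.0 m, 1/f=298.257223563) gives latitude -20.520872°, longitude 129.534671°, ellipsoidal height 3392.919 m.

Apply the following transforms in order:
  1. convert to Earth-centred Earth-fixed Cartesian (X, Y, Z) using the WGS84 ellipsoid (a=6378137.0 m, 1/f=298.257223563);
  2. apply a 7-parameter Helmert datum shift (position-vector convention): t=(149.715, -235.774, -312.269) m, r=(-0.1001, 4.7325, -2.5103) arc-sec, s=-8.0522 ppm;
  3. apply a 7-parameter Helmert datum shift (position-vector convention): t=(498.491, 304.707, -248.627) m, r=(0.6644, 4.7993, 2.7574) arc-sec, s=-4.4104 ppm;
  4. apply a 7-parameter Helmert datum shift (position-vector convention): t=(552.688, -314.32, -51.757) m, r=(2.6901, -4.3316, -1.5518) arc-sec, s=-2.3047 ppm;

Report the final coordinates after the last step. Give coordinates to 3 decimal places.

X=-3804701.521 m, Y=4611021.995 m, Z=-2223393.762 m

start: φ=-20.520872°, λ=129.534671°, h=3392.919 m
→ ECEF (a=6378137.000, f=1/298.257223563): X=-3805931.7452, Y=4611276.3264, Z=-2222982.6528
→ Helmert 7p (PV): X=-3805746.2673, Y=4611048.6616, Z=-2223191.9379
→ Helmert 7p (PV): X=-3805344.3611, Y=4611289.3172, Z=-2223327.3567
→ Helmert 7p (PV): X=-3804701.5205, Y=4611021.9949, Z=-2223393.7622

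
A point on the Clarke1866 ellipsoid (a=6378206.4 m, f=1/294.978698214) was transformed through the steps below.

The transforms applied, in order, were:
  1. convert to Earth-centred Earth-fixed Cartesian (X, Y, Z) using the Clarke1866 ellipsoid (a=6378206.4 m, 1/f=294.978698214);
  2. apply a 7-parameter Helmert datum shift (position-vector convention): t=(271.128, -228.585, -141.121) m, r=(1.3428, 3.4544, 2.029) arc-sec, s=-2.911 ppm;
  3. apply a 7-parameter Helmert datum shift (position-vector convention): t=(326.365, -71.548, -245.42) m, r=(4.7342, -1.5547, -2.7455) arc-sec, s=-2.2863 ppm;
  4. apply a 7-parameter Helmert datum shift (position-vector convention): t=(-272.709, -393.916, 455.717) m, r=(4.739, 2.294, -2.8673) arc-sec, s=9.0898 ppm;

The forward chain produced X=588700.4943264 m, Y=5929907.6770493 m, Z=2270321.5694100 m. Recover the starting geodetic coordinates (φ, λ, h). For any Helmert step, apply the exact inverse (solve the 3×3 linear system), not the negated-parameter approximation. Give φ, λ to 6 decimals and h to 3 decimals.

start: X=588700.4943, Y=5929907.6770, Z=2270321.5694 m
→ Helmert⁻¹: X=588860.1692, Y=5930308.0215, Z=2269715.5183
→ Helmert⁻¹: X=588473.3207, Y=5930453.0582, Z=2269825.5765
→ Helmert⁻¹: X=588224.2289, Y=5930707.8987, Z=2269944.5473
→ geod (Bowring, a=6378206.400): φ=20.98033300°, λ=84.33576900°, h=2001.6900 m

φ=20.980333°, λ=84.335769°, h=2001.690 m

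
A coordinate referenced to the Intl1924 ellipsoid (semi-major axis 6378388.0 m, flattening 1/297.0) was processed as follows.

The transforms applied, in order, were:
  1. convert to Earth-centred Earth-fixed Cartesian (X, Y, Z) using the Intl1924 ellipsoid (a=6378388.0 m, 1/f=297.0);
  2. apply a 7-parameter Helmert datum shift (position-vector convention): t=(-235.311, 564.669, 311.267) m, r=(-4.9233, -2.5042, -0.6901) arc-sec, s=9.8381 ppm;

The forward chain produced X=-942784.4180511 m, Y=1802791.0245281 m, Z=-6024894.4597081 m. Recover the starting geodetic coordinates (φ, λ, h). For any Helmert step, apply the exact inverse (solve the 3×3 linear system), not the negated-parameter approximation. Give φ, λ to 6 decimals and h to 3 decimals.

φ=-71.463072°, λ=117.609326°, h=46.096 m

start: X=-942784.4181, Y=1802791.0245, Z=-6024894.4597 m
→ Helmert⁻¹: X=-942619.0132, Y=1802349.2834, Z=-6025091.9867
→ geod (Bowring, a=6378388.000): φ=-71.46307200°, λ=117.60932600°, h=46.0960 m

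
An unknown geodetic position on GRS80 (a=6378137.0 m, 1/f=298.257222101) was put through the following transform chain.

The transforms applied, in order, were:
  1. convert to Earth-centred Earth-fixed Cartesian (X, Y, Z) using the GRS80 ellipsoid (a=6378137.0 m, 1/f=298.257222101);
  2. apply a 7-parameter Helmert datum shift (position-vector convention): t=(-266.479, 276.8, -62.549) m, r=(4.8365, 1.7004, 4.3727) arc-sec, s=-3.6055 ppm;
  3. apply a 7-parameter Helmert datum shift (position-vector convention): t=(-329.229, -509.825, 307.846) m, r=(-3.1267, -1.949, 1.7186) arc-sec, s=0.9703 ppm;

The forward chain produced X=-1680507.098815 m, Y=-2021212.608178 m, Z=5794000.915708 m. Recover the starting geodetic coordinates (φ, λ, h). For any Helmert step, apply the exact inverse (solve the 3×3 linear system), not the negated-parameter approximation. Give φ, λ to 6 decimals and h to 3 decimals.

start: X=-1680507.0988, Y=-2021212.6082, Z=5794000.9157 m
→ Helmert⁻¹: X=-1680138.3321, Y=-2020774.6479, Z=5793672.6915
→ Helmert⁻¹: X=-1679968.5143, Y=-2020887.2676, Z=5793789.6664
→ geod (Bowring, a=6378137.000): φ=65.74605600°, λ=-129.73683000°, h=1553.7670 m

φ=65.746056°, λ=-129.736830°, h=1553.767 m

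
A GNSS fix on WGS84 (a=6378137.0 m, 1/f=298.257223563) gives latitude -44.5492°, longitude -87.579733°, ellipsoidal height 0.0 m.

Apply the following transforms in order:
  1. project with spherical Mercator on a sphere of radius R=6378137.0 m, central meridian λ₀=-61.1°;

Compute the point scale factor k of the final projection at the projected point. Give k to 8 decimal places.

start: φ=-44.549200°, λ=-87.579733°, h=0.000 m
→ into merc (λ₀=-61.1°): φ=-44.54920000°, λ−λ₀=-26.47973300°
scale k = 1.40321668

1.40321668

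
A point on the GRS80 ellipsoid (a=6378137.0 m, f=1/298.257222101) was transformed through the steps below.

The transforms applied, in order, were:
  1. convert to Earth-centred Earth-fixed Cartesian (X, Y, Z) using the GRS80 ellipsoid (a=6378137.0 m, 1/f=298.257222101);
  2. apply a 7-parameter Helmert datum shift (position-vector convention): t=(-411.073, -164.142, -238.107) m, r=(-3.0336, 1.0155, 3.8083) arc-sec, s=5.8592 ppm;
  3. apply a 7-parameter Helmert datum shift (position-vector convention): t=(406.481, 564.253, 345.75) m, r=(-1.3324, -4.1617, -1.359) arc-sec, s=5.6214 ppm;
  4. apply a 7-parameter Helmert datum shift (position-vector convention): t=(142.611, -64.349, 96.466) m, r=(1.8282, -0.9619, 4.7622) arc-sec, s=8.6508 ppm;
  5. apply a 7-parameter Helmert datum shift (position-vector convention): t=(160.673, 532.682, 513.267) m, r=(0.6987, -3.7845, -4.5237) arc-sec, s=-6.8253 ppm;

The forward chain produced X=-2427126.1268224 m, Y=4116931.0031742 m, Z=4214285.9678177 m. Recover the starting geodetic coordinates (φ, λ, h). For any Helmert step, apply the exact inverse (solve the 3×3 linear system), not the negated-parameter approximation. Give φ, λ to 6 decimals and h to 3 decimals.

φ=41.597384°, λ=120.527557°, h=2071.583 m

start: X=-2427126.1268, Y=4116931.0032, Z=4214285.9678 m
→ Helmert⁻¹: X=-2427316.3311, Y=4116387.4562, Z=4213832.0533
→ Helmert⁻¹: X=-2427323.2515, Y=4116509.5838, Z=4213673.9689
→ Helmert⁻¹: X=-2427658.1921, Y=4115878.9816, Z=4213380.1031
→ Helmert⁻¹: X=-2427177.6480, Y=4116001.8491, Z=4213642.1074
→ geod (Bowring, a=6378137.000): φ=41.59738400°, λ=120.52755700°, h=2071.5830 m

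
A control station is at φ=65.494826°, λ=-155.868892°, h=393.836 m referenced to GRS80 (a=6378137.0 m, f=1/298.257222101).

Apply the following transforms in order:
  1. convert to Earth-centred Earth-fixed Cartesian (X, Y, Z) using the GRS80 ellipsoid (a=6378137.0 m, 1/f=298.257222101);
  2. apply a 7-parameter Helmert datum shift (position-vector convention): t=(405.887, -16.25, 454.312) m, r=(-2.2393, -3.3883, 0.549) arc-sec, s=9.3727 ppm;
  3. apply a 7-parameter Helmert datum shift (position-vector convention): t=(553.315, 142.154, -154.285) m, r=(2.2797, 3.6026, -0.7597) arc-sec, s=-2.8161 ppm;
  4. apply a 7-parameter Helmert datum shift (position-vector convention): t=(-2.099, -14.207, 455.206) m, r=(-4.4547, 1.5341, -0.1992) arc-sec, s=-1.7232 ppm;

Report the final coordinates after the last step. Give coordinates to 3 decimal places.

X=-2420186.510 m, Y=-1084388.579 m, Z=5781995.276 m

start: φ=65.494826°, λ=-155.868892°, h=393.836 m
→ ECEF (a=6378137.000, f=1/298.257222101): X=-2421178.7660, Y=-1084623.5686, Z=5781168.3823
→ Helmert 7p (PV): X=-2420887.6529, Y=-1084593.6654, Z=5781648.8818
→ Helmert 7p (PV): X=-2420230.5338, Y=-1084503.4410, Z=5781508.6107
→ Helmert 7p (PV): X=-2420186.5095, Y=-1084388.5788, Z=5781995.2765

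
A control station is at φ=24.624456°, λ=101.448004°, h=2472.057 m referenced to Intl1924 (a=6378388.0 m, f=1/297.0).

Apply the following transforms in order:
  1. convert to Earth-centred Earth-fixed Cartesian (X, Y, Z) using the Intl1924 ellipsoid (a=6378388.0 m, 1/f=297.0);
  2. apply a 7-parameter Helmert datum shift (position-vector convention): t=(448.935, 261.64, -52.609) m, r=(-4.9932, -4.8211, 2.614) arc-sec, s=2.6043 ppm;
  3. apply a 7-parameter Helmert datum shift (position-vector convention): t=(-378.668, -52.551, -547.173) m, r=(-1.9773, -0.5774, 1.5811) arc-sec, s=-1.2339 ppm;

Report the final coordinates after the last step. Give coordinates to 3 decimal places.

start: φ=24.624456°, λ=101.448004°, h=2472.057 m
→ ECEF (a=6378388.000, f=1/297.0): X=-1151961.8295, Y=5688492.2872, Z=2642380.8160
→ Helmert 7p (PV): X=-1151649.7466, Y=5688818.1091, Z=2642170.4575
→ Helmert 7p (PV): X=-1152077.9968, Y=5688775.0392, Z=2641562.2663

X=-1152077.997 m, Y=5688775.039 m, Z=2641562.266 m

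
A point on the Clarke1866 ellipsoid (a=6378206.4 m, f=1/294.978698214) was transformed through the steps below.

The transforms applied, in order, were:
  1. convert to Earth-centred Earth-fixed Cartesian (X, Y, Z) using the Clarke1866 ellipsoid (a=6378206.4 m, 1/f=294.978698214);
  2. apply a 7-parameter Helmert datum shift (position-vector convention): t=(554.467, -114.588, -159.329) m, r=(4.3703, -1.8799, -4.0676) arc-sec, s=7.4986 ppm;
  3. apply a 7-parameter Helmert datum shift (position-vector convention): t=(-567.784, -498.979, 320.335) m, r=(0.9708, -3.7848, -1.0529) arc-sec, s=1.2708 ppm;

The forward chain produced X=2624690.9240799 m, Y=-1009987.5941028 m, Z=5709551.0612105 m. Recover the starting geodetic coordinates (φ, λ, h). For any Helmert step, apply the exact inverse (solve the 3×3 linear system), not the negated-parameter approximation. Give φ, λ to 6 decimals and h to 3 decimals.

φ=63.930839°, λ=-21.029704°, h=3513.160 m

start: X=2624690.9241, Y=-1009987.5941, Z=5709551.0612 m
→ Helmert⁻¹: X=2625365.2838, Y=-1009447.0601, Z=5709180.0485
→ Helmert⁻¹: X=2624863.0699, Y=-1009152.1731, Z=5709294.0245
→ geod (Bowring, a=6378206.400): φ=63.93083900°, λ=-21.02970400°, h=3513.1600 m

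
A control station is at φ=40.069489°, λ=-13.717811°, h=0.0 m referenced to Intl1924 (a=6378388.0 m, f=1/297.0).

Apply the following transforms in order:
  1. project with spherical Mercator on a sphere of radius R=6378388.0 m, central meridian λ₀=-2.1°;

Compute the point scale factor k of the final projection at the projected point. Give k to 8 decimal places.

1.30673808

start: φ=40.069489°, λ=-13.717811°, h=0.000 m
→ into merc (λ₀=-2.1°): φ=40.06948900°, λ−λ₀=-11.61781100°
scale k = 1.30673808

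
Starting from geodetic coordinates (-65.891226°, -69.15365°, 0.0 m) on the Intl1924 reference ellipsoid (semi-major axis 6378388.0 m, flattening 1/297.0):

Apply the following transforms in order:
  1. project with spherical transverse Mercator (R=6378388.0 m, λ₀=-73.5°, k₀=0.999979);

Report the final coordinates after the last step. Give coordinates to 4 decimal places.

E=197508.8144 m, N=-7341954.5834 m

start: φ=-65.891226°, λ=-69.153650°, h=0.000 m
→ tm (R=6378388.0, λ₀=-73.5°): E=197508.8144, N=-7341954.5834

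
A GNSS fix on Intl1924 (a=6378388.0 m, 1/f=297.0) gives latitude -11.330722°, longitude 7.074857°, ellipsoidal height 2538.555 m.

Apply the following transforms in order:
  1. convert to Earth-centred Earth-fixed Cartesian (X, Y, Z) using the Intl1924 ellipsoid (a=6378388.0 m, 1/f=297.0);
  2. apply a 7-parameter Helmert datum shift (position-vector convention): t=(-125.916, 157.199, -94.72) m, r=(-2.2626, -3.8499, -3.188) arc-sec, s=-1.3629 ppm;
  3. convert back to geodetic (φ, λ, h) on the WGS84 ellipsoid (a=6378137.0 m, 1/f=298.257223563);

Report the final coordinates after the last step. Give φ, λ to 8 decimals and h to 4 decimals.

φ=-11.33044170°, λ=7.07539154°, h=2692.2747 m

start: φ=-11.330722°, λ=7.074857°, h=2538.555 m
→ ECEF (a=6378388.000, f=1/297.0): X=6209727.3241, Y=770695.2967, Z=-1245409.7658
→ Helmert 7p (PV): X=6209628.1020, Y=770741.8074, Z=-1245395.3390
→ geod (Bowring, a=6378137.000): φ=-11.33044170°, λ=7.07539154°, h=2692.2747 m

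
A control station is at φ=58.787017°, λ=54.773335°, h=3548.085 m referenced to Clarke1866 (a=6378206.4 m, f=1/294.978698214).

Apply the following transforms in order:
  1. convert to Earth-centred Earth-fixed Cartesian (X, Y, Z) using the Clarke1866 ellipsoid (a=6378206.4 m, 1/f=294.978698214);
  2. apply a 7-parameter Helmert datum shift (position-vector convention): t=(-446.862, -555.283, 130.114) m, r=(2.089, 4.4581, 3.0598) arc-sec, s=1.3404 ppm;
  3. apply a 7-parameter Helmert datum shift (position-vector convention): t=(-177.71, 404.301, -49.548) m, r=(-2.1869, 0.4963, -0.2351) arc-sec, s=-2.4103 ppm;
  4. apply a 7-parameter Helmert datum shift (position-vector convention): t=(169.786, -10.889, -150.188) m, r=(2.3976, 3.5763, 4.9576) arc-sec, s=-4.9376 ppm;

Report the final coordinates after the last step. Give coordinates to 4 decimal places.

X=1912003.7379 m, Y=2708081.9815 m, Z=5434363.7578 m

start: φ=58.787017°, λ=54.773335°, h=3548.085 m
→ ECEF (a=6378206.400, f=1/294.978698214): X=1912347.4263, Y=2708248.5704, Z=5434514.9091
→ Helmert 7p (PV): X=1911980.4115, Y=2707670.2464, Z=5434638.4035
→ Helmert 7p (PV): X=1911814.2556, Y=2708123.4619, Z=5434542.4482
→ Helmert 7p (PV): X=1912003.7379, Y=2708081.9815, Z=5434363.7578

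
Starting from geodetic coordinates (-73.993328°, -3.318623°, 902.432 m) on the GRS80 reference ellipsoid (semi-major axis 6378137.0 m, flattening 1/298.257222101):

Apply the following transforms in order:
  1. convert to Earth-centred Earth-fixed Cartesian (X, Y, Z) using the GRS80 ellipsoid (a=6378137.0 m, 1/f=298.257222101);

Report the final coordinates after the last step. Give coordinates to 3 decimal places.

start: φ=-73.993328°, λ=-3.318623°, h=902.432 m
→ ECEF (a=6378137.000, f=1/298.257222101): X=1761521.3260, Y=-102143.1469, Z=-6109600.8501

X=1761521.326 m, Y=-102143.147 m, Z=-6109600.850 m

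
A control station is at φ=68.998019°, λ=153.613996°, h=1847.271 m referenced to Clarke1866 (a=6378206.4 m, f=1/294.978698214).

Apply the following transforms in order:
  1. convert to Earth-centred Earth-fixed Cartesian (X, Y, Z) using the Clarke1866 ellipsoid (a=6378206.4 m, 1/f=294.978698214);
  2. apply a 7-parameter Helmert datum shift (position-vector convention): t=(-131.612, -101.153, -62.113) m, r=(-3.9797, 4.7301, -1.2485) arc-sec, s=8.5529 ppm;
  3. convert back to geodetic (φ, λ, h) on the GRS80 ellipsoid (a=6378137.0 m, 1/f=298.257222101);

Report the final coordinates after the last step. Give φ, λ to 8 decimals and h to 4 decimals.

φ=68.99645994°, λ=153.61330143°, h=1732.1473 m

start: φ=68.998019°, λ=153.613996°, h=1847.271 m
→ ECEF (a=6378206.400, f=1/294.978698214): X=-2054461.2436, Y=1019217.9718, Z=5933432.3690
→ Helmert 7p (PV): X=-2054468.1903, Y=1019252.4530, Z=5933448.4527
→ geod (Bowring, a=6378137.000): φ=68.99645994°, λ=153.61330143°, h=1732.1473 m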